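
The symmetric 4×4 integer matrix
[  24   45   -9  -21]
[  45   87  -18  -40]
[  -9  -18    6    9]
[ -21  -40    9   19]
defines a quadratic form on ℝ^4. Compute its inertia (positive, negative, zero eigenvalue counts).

Answer: (4, 0, 0)

Derivation:
step 0: pivot 24 → sign +
step 1: pivot 21/8 → sign +
step 2: pivot 15/7 → sign +
step 3: pivot 2/15 → sign +
signature = (4, 0, 0)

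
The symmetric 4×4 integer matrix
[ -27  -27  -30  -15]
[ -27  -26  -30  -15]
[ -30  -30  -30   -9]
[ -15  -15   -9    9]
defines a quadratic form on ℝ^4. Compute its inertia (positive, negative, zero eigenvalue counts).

Answer: (2, 2, 0)

Derivation:
step 0: pivot -27 → sign −
step 1: pivot 1 → sign +
step 2: pivot 10/3 → sign +
step 3: pivot -3/10 → sign −
signature = (2, 2, 0)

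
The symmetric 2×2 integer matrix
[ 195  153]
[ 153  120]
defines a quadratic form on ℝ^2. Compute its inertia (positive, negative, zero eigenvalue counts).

Answer: (1, 1, 0)

Derivation:
step 0: pivot 195 → sign +
step 1: pivot -3/65 → sign −
signature = (1, 1, 0)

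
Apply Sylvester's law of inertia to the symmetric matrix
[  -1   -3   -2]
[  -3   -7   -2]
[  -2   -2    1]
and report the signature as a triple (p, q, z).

Answer: (1, 2, 0)

Derivation:
step 0: pivot -1 → sign −
step 1: pivot 2 → sign +
step 2: pivot -3 → sign −
signature = (1, 2, 0)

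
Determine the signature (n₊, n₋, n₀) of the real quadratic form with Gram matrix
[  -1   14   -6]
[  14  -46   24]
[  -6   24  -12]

Answer: (1, 1, 1)

Derivation:
step 0: pivot -1 → sign −
step 1: pivot 150 → sign +
step 2: row/col 2 already zero → sign 0
signature = (1, 1, 1)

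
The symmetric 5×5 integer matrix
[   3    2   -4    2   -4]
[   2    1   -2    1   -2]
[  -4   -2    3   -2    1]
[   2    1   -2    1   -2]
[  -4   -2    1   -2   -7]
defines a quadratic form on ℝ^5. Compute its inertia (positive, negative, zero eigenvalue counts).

step 0: pivot 3 → sign +
step 1: pivot -1/3 → sign −
step 2: pivot -1 → sign −
step 3: pivot -2 → sign −
step 4: row/col 4 already zero → sign 0
signature = (1, 3, 1)

Answer: (1, 3, 1)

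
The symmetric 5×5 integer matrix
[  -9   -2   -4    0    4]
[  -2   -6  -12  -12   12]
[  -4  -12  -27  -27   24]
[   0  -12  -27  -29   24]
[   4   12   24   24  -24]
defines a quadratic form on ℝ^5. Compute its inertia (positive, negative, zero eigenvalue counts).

Answer: (0, 4, 1)

Derivation:
step 0: pivot -9 → sign −
step 1: pivot -50/9 → sign −
step 2: pivot -3 → sign −
step 3: pivot -2/25 → sign −
step 4: row/col 4 already zero → sign 0
signature = (0, 4, 1)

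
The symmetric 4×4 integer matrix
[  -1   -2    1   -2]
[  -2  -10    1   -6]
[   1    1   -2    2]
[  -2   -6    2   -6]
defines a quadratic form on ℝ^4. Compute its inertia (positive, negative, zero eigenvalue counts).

Answer: (0, 4, 0)

Derivation:
step 0: pivot -1 → sign −
step 1: pivot -6 → sign −
step 2: pivot -5/6 → sign −
step 3: pivot -6/5 → sign −
signature = (0, 4, 0)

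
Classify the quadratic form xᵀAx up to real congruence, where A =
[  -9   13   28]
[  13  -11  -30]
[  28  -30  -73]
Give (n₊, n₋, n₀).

Answer: (2, 1, 0)

Derivation:
step 0: pivot -9 → sign −
step 1: pivot 70/9 → sign +
step 2: pivot 3/35 → sign +
signature = (2, 1, 0)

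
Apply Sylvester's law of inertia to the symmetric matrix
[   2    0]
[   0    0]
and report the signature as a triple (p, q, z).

Answer: (1, 0, 1)

Derivation:
step 0: pivot 2 → sign +
step 1: row/col 1 already zero → sign 0
signature = (1, 0, 1)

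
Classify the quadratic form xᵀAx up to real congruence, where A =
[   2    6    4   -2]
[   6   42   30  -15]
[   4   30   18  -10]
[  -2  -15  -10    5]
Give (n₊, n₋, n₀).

step 0: pivot 2 → sign +
step 1: pivot 24 → sign +
step 2: pivot -7/2 → sign −
step 3: pivot -3/14 → sign −
signature = (2, 2, 0)

Answer: (2, 2, 0)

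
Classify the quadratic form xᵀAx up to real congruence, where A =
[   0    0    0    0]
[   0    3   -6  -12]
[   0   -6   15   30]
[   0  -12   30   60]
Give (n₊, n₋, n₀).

step 0: pivot 3 → sign +
step 1: pivot 3 → sign +
step 2: row/col 2 already zero → sign 0
step 3: row/col 3 already zero → sign 0
signature = (2, 0, 2)

Answer: (2, 0, 2)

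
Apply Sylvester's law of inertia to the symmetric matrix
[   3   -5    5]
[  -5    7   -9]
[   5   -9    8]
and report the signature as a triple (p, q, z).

step 0: pivot 3 → sign +
step 1: pivot -4/3 → sign −
step 2: row/col 2 already zero → sign 0
signature = (1, 1, 1)

Answer: (1, 1, 1)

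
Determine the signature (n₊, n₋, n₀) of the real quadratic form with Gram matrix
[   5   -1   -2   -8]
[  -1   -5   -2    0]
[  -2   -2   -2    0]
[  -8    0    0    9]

Answer: (2, 2, 0)

Derivation:
step 0: pivot 5 → sign +
step 1: pivot -26/5 → sign −
step 2: pivot -22/13 → sign −
step 3: pivot 3/11 → sign +
signature = (2, 2, 0)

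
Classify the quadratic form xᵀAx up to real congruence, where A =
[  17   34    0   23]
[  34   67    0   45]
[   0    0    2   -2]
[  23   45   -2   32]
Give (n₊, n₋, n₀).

Answer: (2, 2, 0)

Derivation:
step 0: pivot 17 → sign +
step 1: pivot -1 → sign −
step 2: pivot 2 → sign +
step 3: pivot -2/17 → sign −
signature = (2, 2, 0)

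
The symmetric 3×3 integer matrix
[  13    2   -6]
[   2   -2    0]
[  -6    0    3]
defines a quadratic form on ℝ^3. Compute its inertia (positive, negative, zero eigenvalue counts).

step 0: pivot 13 → sign +
step 1: pivot -30/13 → sign −
step 2: pivot 3/5 → sign +
signature = (2, 1, 0)

Answer: (2, 1, 0)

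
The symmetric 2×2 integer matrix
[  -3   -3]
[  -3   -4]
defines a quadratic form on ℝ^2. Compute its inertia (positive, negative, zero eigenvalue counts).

step 0: pivot -3 → sign −
step 1: pivot -1 → sign −
signature = (0, 2, 0)

Answer: (0, 2, 0)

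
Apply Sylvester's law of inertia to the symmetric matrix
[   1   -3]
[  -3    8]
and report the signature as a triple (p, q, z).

step 0: pivot 1 → sign +
step 1: pivot -1 → sign −
signature = (1, 1, 0)

Answer: (1, 1, 0)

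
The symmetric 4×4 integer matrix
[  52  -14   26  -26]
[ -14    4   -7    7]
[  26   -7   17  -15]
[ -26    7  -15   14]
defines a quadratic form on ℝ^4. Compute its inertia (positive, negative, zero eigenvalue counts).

step 0: pivot 52 → sign +
step 1: pivot 3/13 → sign +
step 2: pivot 4 → sign +
step 3: row/col 3 already zero → sign 0
signature = (3, 0, 1)

Answer: (3, 0, 1)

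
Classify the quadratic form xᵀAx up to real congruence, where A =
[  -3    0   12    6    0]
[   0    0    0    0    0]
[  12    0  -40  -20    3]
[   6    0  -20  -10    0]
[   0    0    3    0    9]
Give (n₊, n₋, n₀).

Answer: (2, 2, 1)

Derivation:
step 0: pivot -3 → sign −
step 1: pivot 8 → sign +
step 2: pivot 63/8 → sign +
step 3: pivot -2/7 → sign −
step 4: row/col 4 already zero → sign 0
signature = (2, 2, 1)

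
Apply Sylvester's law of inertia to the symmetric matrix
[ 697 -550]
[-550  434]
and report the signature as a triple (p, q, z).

step 0: pivot 697 → sign +
step 1: pivot -2/697 → sign −
signature = (1, 1, 0)

Answer: (1, 1, 0)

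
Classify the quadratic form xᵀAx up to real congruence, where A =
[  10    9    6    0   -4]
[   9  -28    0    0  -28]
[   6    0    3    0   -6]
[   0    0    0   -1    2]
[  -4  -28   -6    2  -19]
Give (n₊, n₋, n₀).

Answer: (2, 3, 0)

Derivation:
step 0: pivot 10 → sign +
step 1: pivot -361/10 → sign −
step 2: pivot 75/361 → sign +
step 3: pivot -1 → sign −
step 4: pivot -3/25 → sign −
signature = (2, 3, 0)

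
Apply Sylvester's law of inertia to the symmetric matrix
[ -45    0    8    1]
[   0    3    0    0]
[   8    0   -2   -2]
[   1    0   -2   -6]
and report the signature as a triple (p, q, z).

step 0: pivot -45 → sign −
step 1: pivot 3 → sign +
step 2: pivot -26/45 → sign −
step 3: pivot -3/13 → sign −
signature = (1, 3, 0)

Answer: (1, 3, 0)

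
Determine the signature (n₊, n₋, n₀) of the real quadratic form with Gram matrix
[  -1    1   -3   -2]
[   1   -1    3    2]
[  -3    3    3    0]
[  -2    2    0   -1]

step 0: pivot -1 → sign −
step 1: pivot 12 → sign +
step 2: row/col 2 already zero → sign 0
step 3: row/col 3 already zero → sign 0
signature = (1, 1, 2)

Answer: (1, 1, 2)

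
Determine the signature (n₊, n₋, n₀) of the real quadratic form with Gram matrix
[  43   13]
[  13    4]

Answer: (2, 0, 0)

Derivation:
step 0: pivot 43 → sign +
step 1: pivot 3/43 → sign +
signature = (2, 0, 0)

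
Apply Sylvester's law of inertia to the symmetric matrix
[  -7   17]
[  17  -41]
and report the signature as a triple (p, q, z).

step 0: pivot -7 → sign −
step 1: pivot 2/7 → sign +
signature = (1, 1, 0)

Answer: (1, 1, 0)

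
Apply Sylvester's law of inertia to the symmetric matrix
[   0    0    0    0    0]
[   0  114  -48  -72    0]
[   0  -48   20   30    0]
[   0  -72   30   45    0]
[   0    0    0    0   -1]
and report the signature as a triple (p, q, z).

step 0: pivot 114 → sign +
step 1: pivot -4/19 → sign −
step 2: pivot -1 → sign −
step 3: row/col 3 already zero → sign 0
step 4: row/col 4 already zero → sign 0
signature = (1, 2, 2)

Answer: (1, 2, 2)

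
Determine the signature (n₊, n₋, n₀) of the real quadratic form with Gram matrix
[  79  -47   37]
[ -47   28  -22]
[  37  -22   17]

step 0: pivot 79 → sign +
step 1: pivot 3/79 → sign +
step 2: pivot -1/3 → sign −
signature = (2, 1, 0)

Answer: (2, 1, 0)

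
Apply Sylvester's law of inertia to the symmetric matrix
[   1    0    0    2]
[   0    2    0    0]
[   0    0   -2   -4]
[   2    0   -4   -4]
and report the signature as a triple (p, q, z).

Answer: (2, 1, 1)

Derivation:
step 0: pivot 1 → sign +
step 1: pivot 2 → sign +
step 2: pivot -2 → sign −
step 3: row/col 3 already zero → sign 0
signature = (2, 1, 1)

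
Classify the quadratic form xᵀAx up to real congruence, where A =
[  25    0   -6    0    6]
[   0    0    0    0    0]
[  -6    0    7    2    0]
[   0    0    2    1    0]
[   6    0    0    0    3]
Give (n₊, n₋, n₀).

step 0: pivot 25 → sign +
step 1: pivot 139/25 → sign +
step 2: pivot 39/139 → sign +
step 3: pivot 3/13 → sign +
step 4: row/col 4 already zero → sign 0
signature = (4, 0, 1)

Answer: (4, 0, 1)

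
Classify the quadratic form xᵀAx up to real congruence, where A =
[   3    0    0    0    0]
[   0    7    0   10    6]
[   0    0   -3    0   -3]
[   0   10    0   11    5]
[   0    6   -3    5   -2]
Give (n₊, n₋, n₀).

step 0: pivot 3 → sign +
step 1: pivot 7 → sign +
step 2: pivot -3 → sign −
step 3: pivot -23/7 → sign −
step 4: pivot -6/23 → sign −
signature = (2, 3, 0)

Answer: (2, 3, 0)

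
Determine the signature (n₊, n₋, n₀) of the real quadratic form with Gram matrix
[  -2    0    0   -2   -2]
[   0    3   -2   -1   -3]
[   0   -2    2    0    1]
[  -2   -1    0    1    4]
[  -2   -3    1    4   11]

step 0: pivot -2 → sign −
step 1: pivot 3 → sign +
step 2: pivot 2/3 → sign +
step 3: pivot 2 → sign +
step 4: pivot 1/2 → sign +
signature = (4, 1, 0)

Answer: (4, 1, 0)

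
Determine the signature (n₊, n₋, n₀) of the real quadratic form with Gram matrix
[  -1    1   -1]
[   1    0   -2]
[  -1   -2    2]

Answer: (1, 2, 0)

Derivation:
step 0: pivot -1 → sign −
step 1: pivot 1 → sign +
step 2: pivot -6 → sign −
signature = (1, 2, 0)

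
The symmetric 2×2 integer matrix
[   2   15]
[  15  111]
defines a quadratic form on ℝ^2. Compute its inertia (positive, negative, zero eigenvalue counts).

Answer: (1, 1, 0)

Derivation:
step 0: pivot 2 → sign +
step 1: pivot -3/2 → sign −
signature = (1, 1, 0)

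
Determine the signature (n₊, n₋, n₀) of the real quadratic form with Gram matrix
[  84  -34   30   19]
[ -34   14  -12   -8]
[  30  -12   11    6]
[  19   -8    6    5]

step 0: pivot 84 → sign +
step 1: pivot 5/21 → sign +
step 2: pivot 1/5 → sign +
step 3: pivot -3/2 → sign −
signature = (3, 1, 0)

Answer: (3, 1, 0)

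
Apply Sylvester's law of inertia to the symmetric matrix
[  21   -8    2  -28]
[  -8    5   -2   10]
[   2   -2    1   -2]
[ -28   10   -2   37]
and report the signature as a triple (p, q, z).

step 0: pivot 21 → sign +
step 1: pivot 41/21 → sign +
step 2: pivot 1/41 → sign +
step 3: pivot -3 → sign −
signature = (3, 1, 0)

Answer: (3, 1, 0)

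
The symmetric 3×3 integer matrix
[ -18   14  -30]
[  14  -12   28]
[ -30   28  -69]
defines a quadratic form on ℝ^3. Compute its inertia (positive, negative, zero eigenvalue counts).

step 0: pivot -18 → sign −
step 1: pivot -10/9 → sign −
step 2: pivot 3/5 → sign +
signature = (1, 2, 0)

Answer: (1, 2, 0)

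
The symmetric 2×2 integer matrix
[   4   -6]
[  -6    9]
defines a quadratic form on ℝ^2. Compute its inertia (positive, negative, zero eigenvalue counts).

Answer: (1, 0, 1)

Derivation:
step 0: pivot 4 → sign +
step 1: row/col 1 already zero → sign 0
signature = (1, 0, 1)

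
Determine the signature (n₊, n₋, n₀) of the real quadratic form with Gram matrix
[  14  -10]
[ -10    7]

Answer: (1, 1, 0)

Derivation:
step 0: pivot 14 → sign +
step 1: pivot -1/7 → sign −
signature = (1, 1, 0)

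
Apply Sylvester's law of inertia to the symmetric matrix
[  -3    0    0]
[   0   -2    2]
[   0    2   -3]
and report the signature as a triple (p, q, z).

Answer: (0, 3, 0)

Derivation:
step 0: pivot -3 → sign −
step 1: pivot -2 → sign −
step 2: pivot -1 → sign −
signature = (0, 3, 0)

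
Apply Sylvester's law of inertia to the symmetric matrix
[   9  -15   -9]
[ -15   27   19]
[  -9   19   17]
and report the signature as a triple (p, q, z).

step 0: pivot 9 → sign +
step 1: pivot 2 → sign +
step 2: row/col 2 already zero → sign 0
signature = (2, 0, 1)

Answer: (2, 0, 1)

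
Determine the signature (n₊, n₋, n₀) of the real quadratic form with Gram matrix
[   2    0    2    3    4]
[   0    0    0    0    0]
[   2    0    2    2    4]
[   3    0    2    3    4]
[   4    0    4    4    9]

step 0: pivot 2 → sign +
step 1: pivot -3/2 → sign −
step 2: pivot 2/3 → sign +
step 3: pivot 1 → sign +
step 4: row/col 4 already zero → sign 0
signature = (3, 1, 1)

Answer: (3, 1, 1)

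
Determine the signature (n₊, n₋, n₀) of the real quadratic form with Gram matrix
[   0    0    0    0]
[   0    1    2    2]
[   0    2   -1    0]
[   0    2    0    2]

step 0: pivot 1 → sign +
step 1: pivot -5 → sign −
step 2: pivot 6/5 → sign +
step 3: row/col 3 already zero → sign 0
signature = (2, 1, 1)

Answer: (2, 1, 1)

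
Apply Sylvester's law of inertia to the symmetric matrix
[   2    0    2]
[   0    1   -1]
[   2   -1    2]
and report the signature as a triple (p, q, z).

step 0: pivot 2 → sign +
step 1: pivot 1 → sign +
step 2: pivot -1 → sign −
signature = (2, 1, 0)

Answer: (2, 1, 0)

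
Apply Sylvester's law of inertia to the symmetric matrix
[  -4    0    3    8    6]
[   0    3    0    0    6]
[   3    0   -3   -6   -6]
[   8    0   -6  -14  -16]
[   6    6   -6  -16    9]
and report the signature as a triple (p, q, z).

Answer: (3, 2, 0)

Derivation:
step 0: pivot -4 → sign −
step 1: pivot 3 → sign +
step 2: pivot -3/4 → sign −
step 3: pivot 2 → sign +
step 4: pivot 1 → sign +
signature = (3, 2, 0)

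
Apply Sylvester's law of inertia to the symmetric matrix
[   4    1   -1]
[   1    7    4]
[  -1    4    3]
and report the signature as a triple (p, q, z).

Answer: (3, 0, 0)

Derivation:
step 0: pivot 4 → sign +
step 1: pivot 27/4 → sign +
step 2: pivot 2/27 → sign +
signature = (3, 0, 0)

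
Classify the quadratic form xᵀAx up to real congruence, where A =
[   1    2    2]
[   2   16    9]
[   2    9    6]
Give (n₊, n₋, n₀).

step 0: pivot 1 → sign +
step 1: pivot 12 → sign +
step 2: pivot -1/12 → sign −
signature = (2, 1, 0)

Answer: (2, 1, 0)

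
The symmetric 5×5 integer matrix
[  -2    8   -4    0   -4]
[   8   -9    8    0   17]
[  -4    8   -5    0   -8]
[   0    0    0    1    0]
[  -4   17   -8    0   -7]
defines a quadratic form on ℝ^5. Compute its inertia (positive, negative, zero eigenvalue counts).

Answer: (4, 1, 0)

Derivation:
step 0: pivot -2 → sign −
step 1: pivot 23 → sign +
step 2: pivot 5/23 → sign +
step 3: pivot 1 → sign +
step 4: pivot 2/5 → sign +
signature = (4, 1, 0)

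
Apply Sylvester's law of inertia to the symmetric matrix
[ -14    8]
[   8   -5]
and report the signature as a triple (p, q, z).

Answer: (0, 2, 0)

Derivation:
step 0: pivot -14 → sign −
step 1: pivot -3/7 → sign −
signature = (0, 2, 0)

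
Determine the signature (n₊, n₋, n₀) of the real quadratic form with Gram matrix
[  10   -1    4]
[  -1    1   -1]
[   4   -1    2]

Answer: (2, 0, 1)

Derivation:
step 0: pivot 10 → sign +
step 1: pivot 9/10 → sign +
step 2: row/col 2 already zero → sign 0
signature = (2, 0, 1)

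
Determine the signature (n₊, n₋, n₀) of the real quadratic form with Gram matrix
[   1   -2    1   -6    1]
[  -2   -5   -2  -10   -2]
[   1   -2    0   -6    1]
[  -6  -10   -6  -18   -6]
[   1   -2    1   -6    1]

step 0: pivot 1 → sign +
step 1: pivot -9 → sign −
step 2: pivot -1 → sign −
step 3: pivot -2/9 → sign −
step 4: row/col 4 already zero → sign 0
signature = (1, 3, 1)

Answer: (1, 3, 1)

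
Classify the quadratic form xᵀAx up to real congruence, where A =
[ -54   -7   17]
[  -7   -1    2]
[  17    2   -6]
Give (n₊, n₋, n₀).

step 0: pivot -54 → sign −
step 1: pivot -5/54 → sign −
step 2: pivot -1/5 → sign −
signature = (0, 3, 0)

Answer: (0, 3, 0)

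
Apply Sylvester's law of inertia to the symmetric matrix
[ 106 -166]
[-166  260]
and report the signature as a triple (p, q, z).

Answer: (2, 0, 0)

Derivation:
step 0: pivot 106 → sign +
step 1: pivot 2/53 → sign +
signature = (2, 0, 0)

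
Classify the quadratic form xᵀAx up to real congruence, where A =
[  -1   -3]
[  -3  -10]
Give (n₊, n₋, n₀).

step 0: pivot -1 → sign −
step 1: pivot -1 → sign −
signature = (0, 2, 0)

Answer: (0, 2, 0)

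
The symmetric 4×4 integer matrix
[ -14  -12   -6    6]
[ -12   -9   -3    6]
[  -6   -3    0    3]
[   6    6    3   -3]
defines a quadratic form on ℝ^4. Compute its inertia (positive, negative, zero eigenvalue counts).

Answer: (1, 2, 1)

Derivation:
step 0: pivot -14 → sign −
step 1: pivot 9/7 → sign +
step 2: pivot -1 → sign −
step 3: row/col 3 already zero → sign 0
signature = (1, 2, 1)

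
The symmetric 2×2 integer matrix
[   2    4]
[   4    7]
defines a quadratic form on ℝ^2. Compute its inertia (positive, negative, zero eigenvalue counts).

step 0: pivot 2 → sign +
step 1: pivot -1 → sign −
signature = (1, 1, 0)

Answer: (1, 1, 0)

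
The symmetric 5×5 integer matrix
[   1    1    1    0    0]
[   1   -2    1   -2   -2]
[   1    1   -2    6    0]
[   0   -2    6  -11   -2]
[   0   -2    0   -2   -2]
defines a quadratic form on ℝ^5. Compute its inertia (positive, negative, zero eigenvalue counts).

Answer: (2, 3, 0)

Derivation:
step 0: pivot 1 → sign +
step 1: pivot -3 → sign −
step 2: pivot -3 → sign −
step 3: pivot 7/3 → sign +
step 4: pivot -6/7 → sign −
signature = (2, 3, 0)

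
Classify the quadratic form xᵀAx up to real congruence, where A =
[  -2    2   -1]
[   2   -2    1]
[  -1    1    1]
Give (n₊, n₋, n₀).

step 0: pivot -2 → sign −
step 1: pivot 3/2 → sign +
step 2: row/col 2 already zero → sign 0
signature = (1, 1, 1)

Answer: (1, 1, 1)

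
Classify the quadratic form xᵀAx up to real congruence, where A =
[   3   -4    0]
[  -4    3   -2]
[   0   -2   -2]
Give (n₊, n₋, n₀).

Answer: (1, 2, 0)

Derivation:
step 0: pivot 3 → sign +
step 1: pivot -7/3 → sign −
step 2: pivot -2/7 → sign −
signature = (1, 2, 0)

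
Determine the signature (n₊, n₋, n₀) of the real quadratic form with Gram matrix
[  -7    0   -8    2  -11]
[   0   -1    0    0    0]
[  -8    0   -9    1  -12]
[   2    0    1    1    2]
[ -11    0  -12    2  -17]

step 0: pivot -7 → sign −
step 1: pivot -1 → sign −
step 2: pivot 1/7 → sign +
step 3: pivot -10 → sign −
step 4: pivot -2/5 → sign −
signature = (1, 4, 0)

Answer: (1, 4, 0)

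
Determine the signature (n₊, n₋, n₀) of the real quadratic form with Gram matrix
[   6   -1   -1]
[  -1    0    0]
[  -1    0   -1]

Answer: (1, 2, 0)

Derivation:
step 0: pivot 6 → sign +
step 1: pivot -1/6 → sign −
step 2: pivot -1 → sign −
signature = (1, 2, 0)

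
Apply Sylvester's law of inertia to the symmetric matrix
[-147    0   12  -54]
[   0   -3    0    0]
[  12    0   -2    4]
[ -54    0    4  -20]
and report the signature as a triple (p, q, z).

Answer: (0, 3, 1)

Derivation:
step 0: pivot -147 → sign −
step 1: pivot -3 → sign −
step 2: pivot -50/49 → sign −
step 3: row/col 3 already zero → sign 0
signature = (0, 3, 1)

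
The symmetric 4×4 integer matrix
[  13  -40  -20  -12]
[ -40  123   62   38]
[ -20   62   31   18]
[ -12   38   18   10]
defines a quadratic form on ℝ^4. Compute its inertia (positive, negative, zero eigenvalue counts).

Answer: (3, 1, 0)

Derivation:
step 0: pivot 13 → sign +
step 1: pivot -1/13 → sign −
step 2: pivot 3 → sign +
step 3: pivot 2 → sign +
signature = (3, 1, 0)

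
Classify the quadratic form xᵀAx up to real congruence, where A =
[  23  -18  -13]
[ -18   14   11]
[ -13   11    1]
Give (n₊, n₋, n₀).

step 0: pivot 23 → sign +
step 1: pivot -2/23 → sign −
step 2: pivot 3/2 → sign +
signature = (2, 1, 0)

Answer: (2, 1, 0)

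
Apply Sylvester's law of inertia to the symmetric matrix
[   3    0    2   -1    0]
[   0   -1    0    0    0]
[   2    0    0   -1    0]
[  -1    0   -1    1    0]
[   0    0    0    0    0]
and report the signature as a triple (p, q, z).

Answer: (2, 2, 1)

Derivation:
step 0: pivot 3 → sign +
step 1: pivot -1 → sign −
step 2: pivot -4/3 → sign −
step 3: pivot 3/4 → sign +
step 4: row/col 4 already zero → sign 0
signature = (2, 2, 1)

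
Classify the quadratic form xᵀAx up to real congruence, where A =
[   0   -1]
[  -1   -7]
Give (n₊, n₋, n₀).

step 0: pivot -7 → sign −
step 1: pivot 1/7 → sign +
signature = (1, 1, 0)

Answer: (1, 1, 0)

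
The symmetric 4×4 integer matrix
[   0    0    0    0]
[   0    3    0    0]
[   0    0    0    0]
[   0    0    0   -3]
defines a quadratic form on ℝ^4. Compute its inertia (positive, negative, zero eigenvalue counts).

step 0: pivot 3 → sign +
step 1: pivot -3 → sign −
step 2: row/col 2 already zero → sign 0
step 3: row/col 3 already zero → sign 0
signature = (1, 1, 2)

Answer: (1, 1, 2)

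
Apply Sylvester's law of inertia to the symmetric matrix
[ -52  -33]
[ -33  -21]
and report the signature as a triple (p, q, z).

step 0: pivot -52 → sign −
step 1: pivot -3/52 → sign −
signature = (0, 2, 0)

Answer: (0, 2, 0)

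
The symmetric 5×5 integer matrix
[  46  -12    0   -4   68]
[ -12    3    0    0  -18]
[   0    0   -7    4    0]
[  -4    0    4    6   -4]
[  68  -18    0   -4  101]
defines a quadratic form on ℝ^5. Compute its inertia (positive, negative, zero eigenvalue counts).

step 0: pivot 46 → sign +
step 1: pivot -3/23 → sign −
step 2: pivot -7 → sign −
step 3: pivot 114/7 → sign +
step 4: pivot 1/57 → sign +
signature = (3, 2, 0)

Answer: (3, 2, 0)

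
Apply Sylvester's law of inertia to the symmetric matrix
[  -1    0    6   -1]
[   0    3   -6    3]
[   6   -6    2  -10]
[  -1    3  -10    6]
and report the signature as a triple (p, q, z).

Answer: (3, 1, 0)

Derivation:
step 0: pivot -1 → sign −
step 1: pivot 3 → sign +
step 2: pivot 26 → sign +
step 3: pivot 2/13 → sign +
signature = (3, 1, 0)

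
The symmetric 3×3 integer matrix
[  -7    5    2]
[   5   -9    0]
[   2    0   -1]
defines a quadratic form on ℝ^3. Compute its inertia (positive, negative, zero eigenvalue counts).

Answer: (0, 3, 0)

Derivation:
step 0: pivot -7 → sign −
step 1: pivot -38/7 → sign −
step 2: pivot -1/19 → sign −
signature = (0, 3, 0)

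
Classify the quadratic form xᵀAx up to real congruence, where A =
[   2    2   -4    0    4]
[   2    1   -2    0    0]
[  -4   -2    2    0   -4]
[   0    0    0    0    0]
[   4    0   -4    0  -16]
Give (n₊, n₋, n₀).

Answer: (1, 2, 2)

Derivation:
step 0: pivot 2 → sign +
step 1: pivot -1 → sign −
step 2: pivot -2 → sign −
step 3: row/col 3 already zero → sign 0
step 4: row/col 4 already zero → sign 0
signature = (1, 2, 2)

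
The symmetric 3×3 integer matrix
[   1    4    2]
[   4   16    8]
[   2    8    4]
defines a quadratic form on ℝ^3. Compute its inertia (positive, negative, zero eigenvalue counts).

step 0: pivot 1 → sign +
step 1: row/col 1 already zero → sign 0
step 2: row/col 2 already zero → sign 0
signature = (1, 0, 2)

Answer: (1, 0, 2)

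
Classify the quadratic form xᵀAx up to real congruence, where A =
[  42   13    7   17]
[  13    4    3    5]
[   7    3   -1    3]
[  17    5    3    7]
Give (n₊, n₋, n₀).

Answer: (2, 1, 1)

Derivation:
step 0: pivot 42 → sign +
step 1: pivot -1/42 → sign −
step 2: pivot 27 → sign +
step 3: row/col 3 already zero → sign 0
signature = (2, 1, 1)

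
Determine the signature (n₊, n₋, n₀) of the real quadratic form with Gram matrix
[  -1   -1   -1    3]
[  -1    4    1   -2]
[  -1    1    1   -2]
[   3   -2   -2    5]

Answer: (3, 1, 0)

Derivation:
step 0: pivot -1 → sign −
step 1: pivot 5 → sign +
step 2: pivot 6/5 → sign +
step 3: pivot 3/2 → sign +
signature = (3, 1, 0)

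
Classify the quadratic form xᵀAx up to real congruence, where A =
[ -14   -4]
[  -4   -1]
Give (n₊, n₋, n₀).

step 0: pivot -14 → sign −
step 1: pivot 1/7 → sign +
signature = (1, 1, 0)

Answer: (1, 1, 0)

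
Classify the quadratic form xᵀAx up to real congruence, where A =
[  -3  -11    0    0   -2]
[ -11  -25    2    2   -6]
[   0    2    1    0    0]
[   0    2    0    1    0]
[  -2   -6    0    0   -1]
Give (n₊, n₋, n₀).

step 0: pivot -3 → sign −
step 1: pivot 46/3 → sign +
step 2: pivot 17/23 → sign +
step 3: pivot 11/17 → sign +
step 4: pivot 1/11 → sign +
signature = (4, 1, 0)

Answer: (4, 1, 0)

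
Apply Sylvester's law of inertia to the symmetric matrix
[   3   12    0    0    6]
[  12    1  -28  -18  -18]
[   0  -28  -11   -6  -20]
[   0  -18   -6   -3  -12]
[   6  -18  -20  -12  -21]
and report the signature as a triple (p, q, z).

step 0: pivot 3 → sign +
step 1: pivot -47 → sign −
step 2: pivot 267/47 → sign +
step 3: pivot -3/89 → sign −
step 4: pivot 1/3 → sign +
signature = (3, 2, 0)

Answer: (3, 2, 0)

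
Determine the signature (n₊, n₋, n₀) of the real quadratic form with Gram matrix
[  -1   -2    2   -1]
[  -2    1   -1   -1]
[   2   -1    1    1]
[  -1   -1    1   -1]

step 0: pivot -1 → sign −
step 1: pivot 5 → sign +
step 2: pivot -1/5 → sign −
step 3: row/col 3 already zero → sign 0
signature = (1, 2, 1)

Answer: (1, 2, 1)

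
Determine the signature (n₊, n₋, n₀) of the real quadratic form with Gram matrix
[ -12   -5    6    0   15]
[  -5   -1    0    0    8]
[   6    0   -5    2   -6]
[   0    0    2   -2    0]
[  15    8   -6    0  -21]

step 0: pivot -12 → sign −
step 1: pivot 13/12 → sign +
step 2: pivot -101/13 → sign −
step 3: pivot -150/101 → sign −
step 4: pivot 6/25 → sign +
signature = (2, 3, 0)

Answer: (2, 3, 0)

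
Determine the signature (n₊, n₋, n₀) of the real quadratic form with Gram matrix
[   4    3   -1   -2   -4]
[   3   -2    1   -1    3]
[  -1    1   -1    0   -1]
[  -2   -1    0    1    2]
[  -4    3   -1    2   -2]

step 0: pivot 4 → sign +
step 1: pivot -17/4 → sign −
step 2: pivot -9/17 → sign −
step 3: pivot 2/9 → sign +
step 4: pivot 2 → sign +
signature = (3, 2, 0)

Answer: (3, 2, 0)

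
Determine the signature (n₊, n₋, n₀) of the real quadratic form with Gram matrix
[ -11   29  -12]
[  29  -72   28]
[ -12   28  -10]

Answer: (2, 1, 0)

Derivation:
step 0: pivot -11 → sign −
step 1: pivot 49/11 → sign +
step 2: pivot 6/49 → sign +
signature = (2, 1, 0)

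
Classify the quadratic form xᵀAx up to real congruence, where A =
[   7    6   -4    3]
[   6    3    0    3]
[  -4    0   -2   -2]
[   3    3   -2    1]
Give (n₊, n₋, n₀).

Answer: (2, 2, 0)

Derivation:
step 0: pivot 7 → sign +
step 1: pivot -15/7 → sign −
step 2: pivot 6/5 → sign +
step 3: pivot -1/3 → sign −
signature = (2, 2, 0)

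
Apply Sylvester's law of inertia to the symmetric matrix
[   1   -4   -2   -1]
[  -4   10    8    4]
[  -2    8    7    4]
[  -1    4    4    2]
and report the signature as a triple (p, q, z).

step 0: pivot 1 → sign +
step 1: pivot -6 → sign −
step 2: pivot 3 → sign +
step 3: pivot -1/3 → sign −
signature = (2, 2, 0)

Answer: (2, 2, 0)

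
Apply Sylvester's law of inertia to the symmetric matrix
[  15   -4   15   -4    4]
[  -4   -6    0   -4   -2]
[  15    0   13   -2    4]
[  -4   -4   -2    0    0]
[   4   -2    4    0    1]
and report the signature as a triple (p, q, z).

step 0: pivot 15 → sign +
step 1: pivot -106/15 → sign −
step 2: pivot 14/53 → sign +
step 3: pivot -2/7 → sign −
step 4: pivot -1 → sign −
signature = (2, 3, 0)

Answer: (2, 3, 0)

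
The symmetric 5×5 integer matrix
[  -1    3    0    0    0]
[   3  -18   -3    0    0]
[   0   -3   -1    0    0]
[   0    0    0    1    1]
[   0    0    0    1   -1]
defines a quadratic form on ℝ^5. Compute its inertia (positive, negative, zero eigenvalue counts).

Answer: (1, 3, 1)

Derivation:
step 0: pivot -1 → sign −
step 1: pivot -9 → sign −
step 2: pivot 1 → sign +
step 3: pivot -2 → sign −
step 4: row/col 4 already zero → sign 0
signature = (1, 3, 1)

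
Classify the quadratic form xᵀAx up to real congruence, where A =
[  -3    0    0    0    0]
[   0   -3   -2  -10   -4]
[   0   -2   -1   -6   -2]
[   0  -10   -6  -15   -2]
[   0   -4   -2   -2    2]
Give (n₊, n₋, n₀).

Answer: (3, 2, 0)

Derivation:
step 0: pivot -3 → sign −
step 1: pivot -3 → sign −
step 2: pivot 1/3 → sign +
step 3: pivot 17 → sign +
step 4: pivot 2/17 → sign +
signature = (3, 2, 0)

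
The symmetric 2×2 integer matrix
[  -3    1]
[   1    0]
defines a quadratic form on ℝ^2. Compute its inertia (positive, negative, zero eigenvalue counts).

Answer: (1, 1, 0)

Derivation:
step 0: pivot -3 → sign −
step 1: pivot 1/3 → sign +
signature = (1, 1, 0)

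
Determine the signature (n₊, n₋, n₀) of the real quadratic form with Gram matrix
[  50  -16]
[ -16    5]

Answer: (1, 1, 0)

Derivation:
step 0: pivot 50 → sign +
step 1: pivot -3/25 → sign −
signature = (1, 1, 0)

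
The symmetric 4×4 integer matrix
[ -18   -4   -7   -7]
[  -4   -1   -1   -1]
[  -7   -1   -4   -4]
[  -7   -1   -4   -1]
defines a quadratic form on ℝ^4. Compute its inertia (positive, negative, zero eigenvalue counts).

Answer: (2, 2, 0)

Derivation:
step 0: pivot -18 → sign −
step 1: pivot -1/9 → sign −
step 2: pivot 3/2 → sign +
step 3: pivot 3 → sign +
signature = (2, 2, 0)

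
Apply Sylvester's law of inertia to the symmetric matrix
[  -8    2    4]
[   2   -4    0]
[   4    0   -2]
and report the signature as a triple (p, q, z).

step 0: pivot -8 → sign −
step 1: pivot -7/2 → sign −
step 2: pivot 2/7 → sign +
signature = (1, 2, 0)

Answer: (1, 2, 0)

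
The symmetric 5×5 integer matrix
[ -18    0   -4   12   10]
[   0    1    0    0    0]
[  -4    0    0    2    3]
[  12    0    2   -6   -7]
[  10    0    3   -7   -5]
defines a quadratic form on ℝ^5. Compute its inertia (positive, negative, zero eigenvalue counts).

Answer: (3, 2, 0)

Derivation:
step 0: pivot -18 → sign −
step 1: pivot 1 → sign +
step 2: pivot 8/9 → sign +
step 3: pivot 3/2 → sign +
step 4: pivot -1/6 → sign −
signature = (3, 2, 0)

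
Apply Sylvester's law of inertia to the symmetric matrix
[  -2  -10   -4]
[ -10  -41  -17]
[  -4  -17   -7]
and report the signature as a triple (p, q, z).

step 0: pivot -2 → sign −
step 1: pivot 9 → sign +
step 2: row/col 2 already zero → sign 0
signature = (1, 1, 1)

Answer: (1, 1, 1)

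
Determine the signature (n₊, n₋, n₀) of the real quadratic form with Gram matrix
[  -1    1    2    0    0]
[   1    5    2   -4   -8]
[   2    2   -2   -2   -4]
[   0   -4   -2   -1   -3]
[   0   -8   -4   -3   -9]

step 0: pivot -1 → sign −
step 1: pivot 6 → sign +
step 2: pivot -2/3 → sign −
step 3: pivot -3 → sign −
step 4: pivot -2/3 → sign −
signature = (1, 4, 0)

Answer: (1, 4, 0)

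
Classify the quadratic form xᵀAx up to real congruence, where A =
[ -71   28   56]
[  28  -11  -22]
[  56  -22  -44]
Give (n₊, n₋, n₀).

step 0: pivot -71 → sign −
step 1: pivot 3/71 → sign +
step 2: row/col 2 already zero → sign 0
signature = (1, 1, 1)

Answer: (1, 1, 1)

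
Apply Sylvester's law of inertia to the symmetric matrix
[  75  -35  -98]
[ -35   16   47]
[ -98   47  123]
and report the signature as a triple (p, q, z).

step 0: pivot 75 → sign +
step 1: pivot -1/3 → sign −
step 2: pivot -6/25 → sign −
signature = (1, 2, 0)

Answer: (1, 2, 0)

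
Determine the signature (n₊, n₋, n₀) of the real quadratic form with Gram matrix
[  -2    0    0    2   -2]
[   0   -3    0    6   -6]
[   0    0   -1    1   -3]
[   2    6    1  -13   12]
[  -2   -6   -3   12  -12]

Answer: (1, 4, 0)

Derivation:
step 0: pivot -2 → sign −
step 1: pivot -3 → sign −
step 2: pivot -1 → sign −
step 3: pivot 2 → sign +
step 4: pivot -3/2 → sign −
signature = (1, 4, 0)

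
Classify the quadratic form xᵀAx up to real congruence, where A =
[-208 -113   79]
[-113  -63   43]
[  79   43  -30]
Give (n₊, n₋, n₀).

step 0: pivot -208 → sign −
step 1: pivot -335/208 → sign −
step 2: pivot 3/335 → sign +
signature = (1, 2, 0)

Answer: (1, 2, 0)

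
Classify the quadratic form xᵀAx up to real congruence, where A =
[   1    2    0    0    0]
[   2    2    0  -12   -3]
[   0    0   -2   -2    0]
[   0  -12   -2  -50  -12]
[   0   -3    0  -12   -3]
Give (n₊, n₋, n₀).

Answer: (2, 2, 1)

Derivation:
step 0: pivot 1 → sign +
step 1: pivot -2 → sign −
step 2: pivot -2 → sign −
step 3: pivot 24 → sign +
step 4: row/col 4 already zero → sign 0
signature = (2, 2, 1)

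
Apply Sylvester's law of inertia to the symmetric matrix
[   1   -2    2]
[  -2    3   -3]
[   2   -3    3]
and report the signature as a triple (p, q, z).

Answer: (1, 1, 1)

Derivation:
step 0: pivot 1 → sign +
step 1: pivot -1 → sign −
step 2: row/col 2 already zero → sign 0
signature = (1, 1, 1)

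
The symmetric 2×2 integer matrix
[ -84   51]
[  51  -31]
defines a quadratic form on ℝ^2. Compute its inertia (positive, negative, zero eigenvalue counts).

Answer: (0, 2, 0)

Derivation:
step 0: pivot -84 → sign −
step 1: pivot -1/28 → sign −
signature = (0, 2, 0)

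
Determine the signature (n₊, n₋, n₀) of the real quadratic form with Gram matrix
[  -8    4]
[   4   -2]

Answer: (0, 1, 1)

Derivation:
step 0: pivot -8 → sign −
step 1: row/col 1 already zero → sign 0
signature = (0, 1, 1)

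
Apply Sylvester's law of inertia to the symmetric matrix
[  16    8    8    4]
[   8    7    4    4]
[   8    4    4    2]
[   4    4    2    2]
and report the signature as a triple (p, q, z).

step 0: pivot 16 → sign +
step 1: pivot 3 → sign +
step 2: pivot -1/3 → sign −
step 3: row/col 3 already zero → sign 0
signature = (2, 1, 1)

Answer: (2, 1, 1)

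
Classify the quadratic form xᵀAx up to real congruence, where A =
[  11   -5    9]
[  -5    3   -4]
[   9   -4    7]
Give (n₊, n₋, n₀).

Answer: (2, 1, 0)

Derivation:
step 0: pivot 11 → sign +
step 1: pivot 8/11 → sign +
step 2: pivot -3/8 → sign −
signature = (2, 1, 0)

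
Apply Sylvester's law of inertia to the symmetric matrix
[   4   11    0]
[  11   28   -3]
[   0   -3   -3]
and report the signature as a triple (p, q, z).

Answer: (2, 1, 0)

Derivation:
step 0: pivot 4 → sign +
step 1: pivot -9/4 → sign −
step 2: pivot 1 → sign +
signature = (2, 1, 0)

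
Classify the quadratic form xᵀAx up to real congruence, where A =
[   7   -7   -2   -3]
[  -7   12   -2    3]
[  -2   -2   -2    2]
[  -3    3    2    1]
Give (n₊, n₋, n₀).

Answer: (2, 2, 0)

Derivation:
step 0: pivot 7 → sign +
step 1: pivot 5 → sign +
step 2: pivot -202/35 → sign −
step 3: pivot -6/101 → sign −
signature = (2, 2, 0)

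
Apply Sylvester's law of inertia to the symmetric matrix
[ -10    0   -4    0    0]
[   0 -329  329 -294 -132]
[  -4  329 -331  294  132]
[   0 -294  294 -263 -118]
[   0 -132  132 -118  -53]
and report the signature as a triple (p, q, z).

Answer: (0, 5, 0)

Derivation:
step 0: pivot -10 → sign −
step 1: pivot -329 → sign −
step 2: pivot -2/5 → sign −
step 3: pivot -13/47 → sign −
step 4: pivot -3/91 → sign −
signature = (0, 5, 0)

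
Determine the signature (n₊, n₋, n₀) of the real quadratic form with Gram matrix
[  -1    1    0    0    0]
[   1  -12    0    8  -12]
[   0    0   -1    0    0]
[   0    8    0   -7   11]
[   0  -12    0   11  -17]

step 0: pivot -1 → sign −
step 1: pivot -11 → sign −
step 2: pivot -1 → sign −
step 3: pivot -13/11 → sign −
step 4: pivot 6/13 → sign +
signature = (1, 4, 0)

Answer: (1, 4, 0)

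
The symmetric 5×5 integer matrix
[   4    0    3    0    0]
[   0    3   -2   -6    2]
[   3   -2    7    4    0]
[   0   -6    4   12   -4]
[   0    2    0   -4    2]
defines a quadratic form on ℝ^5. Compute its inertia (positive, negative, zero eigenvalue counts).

step 0: pivot 4 → sign +
step 1: pivot 3 → sign +
step 2: pivot 41/12 → sign +
step 3: pivot 6/41 → sign +
step 4: row/col 4 already zero → sign 0
signature = (4, 0, 1)

Answer: (4, 0, 1)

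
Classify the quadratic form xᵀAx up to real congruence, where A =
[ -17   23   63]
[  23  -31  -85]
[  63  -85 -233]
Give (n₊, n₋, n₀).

step 0: pivot -17 → sign −
step 1: pivot 2/17 → sign +
step 2: row/col 2 already zero → sign 0
signature = (1, 1, 1)

Answer: (1, 1, 1)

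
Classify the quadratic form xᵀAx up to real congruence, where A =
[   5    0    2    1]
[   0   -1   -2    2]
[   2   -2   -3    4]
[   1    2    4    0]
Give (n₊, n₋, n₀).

step 0: pivot 5 → sign +
step 1: pivot -1 → sign −
step 2: pivot 1/5 → sign +
step 3: pivot 3 → sign +
signature = (3, 1, 0)

Answer: (3, 1, 0)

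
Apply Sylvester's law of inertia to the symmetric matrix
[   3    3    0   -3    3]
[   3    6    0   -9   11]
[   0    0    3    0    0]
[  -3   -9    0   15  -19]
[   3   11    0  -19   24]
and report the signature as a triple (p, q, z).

Answer: (3, 1, 1)

Derivation:
step 0: pivot 3 → sign +
step 1: pivot 3 → sign +
step 2: pivot 3 → sign +
step 3: pivot -1/3 → sign −
step 4: row/col 4 already zero → sign 0
signature = (3, 1, 1)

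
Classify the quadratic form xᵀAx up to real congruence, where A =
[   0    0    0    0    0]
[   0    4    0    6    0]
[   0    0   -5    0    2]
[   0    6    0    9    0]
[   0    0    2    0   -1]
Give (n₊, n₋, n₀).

Answer: (1, 2, 2)

Derivation:
step 0: pivot 4 → sign +
step 1: pivot -5 → sign −
step 2: pivot -1/5 → sign −
step 3: row/col 3 already zero → sign 0
step 4: row/col 4 already zero → sign 0
signature = (1, 2, 2)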